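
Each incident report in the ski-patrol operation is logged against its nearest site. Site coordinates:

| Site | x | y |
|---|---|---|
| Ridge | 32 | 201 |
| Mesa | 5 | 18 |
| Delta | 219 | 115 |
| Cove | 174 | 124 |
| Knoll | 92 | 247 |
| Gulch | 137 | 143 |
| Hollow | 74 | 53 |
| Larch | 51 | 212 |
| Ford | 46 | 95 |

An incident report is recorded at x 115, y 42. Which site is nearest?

Squared distances to each site:
Ridge: 32170.000; Mesa: 12676.000; Delta: 16145.000; Cove: 10205.000; Knoll: 42554.000; Gulch: 10685.000; Hollow: 1802.000; Larch: 32996.000; Ford: 7570.000.
Minimum at Hollow.

Hollow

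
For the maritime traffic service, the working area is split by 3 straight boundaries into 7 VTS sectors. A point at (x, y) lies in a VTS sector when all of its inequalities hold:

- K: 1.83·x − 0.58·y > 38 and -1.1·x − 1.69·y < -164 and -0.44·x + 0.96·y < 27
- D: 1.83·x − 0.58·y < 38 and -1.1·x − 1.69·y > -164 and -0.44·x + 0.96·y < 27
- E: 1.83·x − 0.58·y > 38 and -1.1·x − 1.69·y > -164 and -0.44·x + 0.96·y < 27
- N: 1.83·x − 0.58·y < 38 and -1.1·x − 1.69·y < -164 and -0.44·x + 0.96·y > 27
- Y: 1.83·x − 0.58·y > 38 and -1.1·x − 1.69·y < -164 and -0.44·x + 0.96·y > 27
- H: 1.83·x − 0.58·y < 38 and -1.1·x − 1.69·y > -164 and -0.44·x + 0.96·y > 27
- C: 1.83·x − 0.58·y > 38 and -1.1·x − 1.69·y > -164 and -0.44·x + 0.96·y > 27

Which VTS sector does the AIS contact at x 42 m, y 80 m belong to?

N

1.83·42 − 0.58·80 = 30.460, which is < 38
-1.1·42 − 1.69·80 = -181.400, which is < -164
-0.44·42 + 0.96·80 = 58.320, which is > 27
This sign pattern matches N.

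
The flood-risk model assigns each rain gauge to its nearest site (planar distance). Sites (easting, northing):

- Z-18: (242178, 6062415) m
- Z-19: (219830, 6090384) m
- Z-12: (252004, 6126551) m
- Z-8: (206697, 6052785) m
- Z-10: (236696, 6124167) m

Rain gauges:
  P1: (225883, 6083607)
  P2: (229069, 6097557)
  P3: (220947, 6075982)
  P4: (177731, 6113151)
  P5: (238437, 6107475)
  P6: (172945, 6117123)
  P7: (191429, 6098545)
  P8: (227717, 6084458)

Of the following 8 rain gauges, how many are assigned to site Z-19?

7

P1 → Z-19
P2 → Z-19
P3 → Z-19
P4 → Z-19
P5 → Z-10
P6 → Z-19
P7 → Z-19
P8 → Z-19
7 of the 8 go to Z-19.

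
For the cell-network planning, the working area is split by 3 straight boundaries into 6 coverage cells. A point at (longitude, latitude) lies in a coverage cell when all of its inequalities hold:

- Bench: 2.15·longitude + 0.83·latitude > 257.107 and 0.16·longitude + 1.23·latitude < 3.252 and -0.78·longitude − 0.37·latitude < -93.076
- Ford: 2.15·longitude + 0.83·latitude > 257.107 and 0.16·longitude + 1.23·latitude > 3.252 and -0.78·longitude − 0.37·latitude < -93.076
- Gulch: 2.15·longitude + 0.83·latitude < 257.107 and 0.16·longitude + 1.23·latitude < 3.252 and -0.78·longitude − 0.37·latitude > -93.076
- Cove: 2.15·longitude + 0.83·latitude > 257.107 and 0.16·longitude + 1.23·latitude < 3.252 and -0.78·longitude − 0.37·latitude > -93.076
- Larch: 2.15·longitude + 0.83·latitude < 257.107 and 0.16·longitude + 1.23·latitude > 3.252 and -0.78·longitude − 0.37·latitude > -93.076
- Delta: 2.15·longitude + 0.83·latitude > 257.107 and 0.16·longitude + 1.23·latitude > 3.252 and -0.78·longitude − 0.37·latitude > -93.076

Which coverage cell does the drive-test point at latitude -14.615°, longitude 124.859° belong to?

2.15·124.859 + 0.83·-14.615 = 256.316, which is < 257.107
0.16·124.859 + 1.23·-14.615 = 2.001, which is < 3.252
-0.78·124.859 − 0.37·-14.615 = -91.982, which is > -93.076
This sign pattern matches Gulch.

Gulch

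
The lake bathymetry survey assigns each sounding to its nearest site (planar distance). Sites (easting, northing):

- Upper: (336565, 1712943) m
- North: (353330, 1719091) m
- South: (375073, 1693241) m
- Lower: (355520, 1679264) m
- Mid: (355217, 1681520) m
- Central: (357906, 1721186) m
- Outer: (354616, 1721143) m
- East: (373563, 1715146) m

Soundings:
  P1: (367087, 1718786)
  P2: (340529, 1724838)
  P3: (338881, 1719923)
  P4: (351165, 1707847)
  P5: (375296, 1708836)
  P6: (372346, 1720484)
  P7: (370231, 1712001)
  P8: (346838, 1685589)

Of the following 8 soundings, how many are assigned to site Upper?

2

P1 → East
P2 → Upper
P3 → Upper
P4 → North
P5 → East
P6 → East
P7 → East
P8 → Mid
2 of the 8 go to Upper.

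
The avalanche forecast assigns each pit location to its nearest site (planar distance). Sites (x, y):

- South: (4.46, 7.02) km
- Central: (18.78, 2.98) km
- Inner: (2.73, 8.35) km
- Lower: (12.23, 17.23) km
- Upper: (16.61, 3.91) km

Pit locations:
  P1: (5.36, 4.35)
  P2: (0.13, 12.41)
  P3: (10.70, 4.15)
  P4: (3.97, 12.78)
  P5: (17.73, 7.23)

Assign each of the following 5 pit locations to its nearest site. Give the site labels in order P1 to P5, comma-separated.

South, Inner, Upper, Inner, Upper

P1 → South (d²=7.94)
P2 → Inner (d²=23.24)
P3 → Upper (d²=34.99)
P4 → Inner (d²=21.16)
P5 → Upper (d²=12.28)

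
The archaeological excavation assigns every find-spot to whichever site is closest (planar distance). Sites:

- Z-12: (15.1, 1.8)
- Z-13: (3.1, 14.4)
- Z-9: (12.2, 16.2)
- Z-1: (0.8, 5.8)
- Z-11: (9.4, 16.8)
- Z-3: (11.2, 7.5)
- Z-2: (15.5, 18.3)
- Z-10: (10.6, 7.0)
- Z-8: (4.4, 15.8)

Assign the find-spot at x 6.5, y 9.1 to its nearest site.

Z-10

Squared distances to each site:
Z-12: 127.250; Z-13: 39.650; Z-9: 82.900; Z-1: 43.380; Z-11: 67.700; Z-3: 24.650; Z-2: 165.640; Z-10: 21.220; Z-8: 49.300.
Minimum at Z-10.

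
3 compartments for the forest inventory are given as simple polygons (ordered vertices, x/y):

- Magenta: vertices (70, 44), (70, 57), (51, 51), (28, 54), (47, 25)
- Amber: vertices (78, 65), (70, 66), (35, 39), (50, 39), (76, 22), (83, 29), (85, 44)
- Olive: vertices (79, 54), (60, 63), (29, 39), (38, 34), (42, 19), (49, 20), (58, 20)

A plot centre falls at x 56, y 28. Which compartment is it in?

Cast a ray rightward from (56, 28). For each polygon, the edges (by vertex number in listed order) whose endpoints lie on opposite sides of y = 28, where each meets that height, and whether that is right or left of the point:
Magenta: 4–5 at x≈45.0 (left), 5–1 at x≈50.6 (left) → 0 crossings.
Amber: 4–5 at x≈66.8 (right), 5–6 at x≈82.0 (right) → 2 crossings.
Olive: 4–5 at x≈39.6 (left), 7–1 at x≈62.9 (right) → 1 crossing.
Only Olive has an odd count, so the point is inside Olive.

Olive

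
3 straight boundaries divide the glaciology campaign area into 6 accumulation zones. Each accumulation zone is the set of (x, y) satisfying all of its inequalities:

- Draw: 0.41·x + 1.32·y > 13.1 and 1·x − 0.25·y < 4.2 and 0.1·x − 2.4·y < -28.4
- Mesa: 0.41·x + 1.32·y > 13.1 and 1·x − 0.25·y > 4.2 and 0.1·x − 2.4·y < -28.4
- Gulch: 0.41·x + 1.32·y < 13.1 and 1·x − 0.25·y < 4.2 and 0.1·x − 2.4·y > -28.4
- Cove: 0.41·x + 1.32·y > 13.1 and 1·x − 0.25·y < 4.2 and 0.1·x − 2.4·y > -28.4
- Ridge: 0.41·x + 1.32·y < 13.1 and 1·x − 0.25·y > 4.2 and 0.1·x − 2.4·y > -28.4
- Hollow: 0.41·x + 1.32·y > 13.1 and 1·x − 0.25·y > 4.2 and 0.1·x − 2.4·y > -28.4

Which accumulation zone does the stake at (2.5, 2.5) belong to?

0.41·2.5 + 1.32·2.5 = 4.325, which is < 13.1
1·2.5 − 0.25·2.5 = 1.875, which is < 4.2
0.1·2.5 − 2.4·2.5 = -5.750, which is > -28.4
This sign pattern matches Gulch.

Gulch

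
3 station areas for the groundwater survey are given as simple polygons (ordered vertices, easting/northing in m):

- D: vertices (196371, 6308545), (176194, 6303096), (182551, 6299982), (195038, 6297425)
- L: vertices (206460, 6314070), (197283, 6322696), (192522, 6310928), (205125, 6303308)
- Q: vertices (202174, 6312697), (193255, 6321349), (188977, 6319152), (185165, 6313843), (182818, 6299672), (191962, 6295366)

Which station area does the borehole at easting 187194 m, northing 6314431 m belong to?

Cast a ray rightward from (187194, 6314431). For each polygon, the edges (by vertex number in listed order) whose endpoints lie on opposite sides of northing = 6314431, where each meets that height, and whether that is right or left of the point:
D: no edge straddles that height → 0 crossings.
L: 1–2 at easting≈206075.9 (right), 2–3 at easting≈193939.2 (right) → 2 crossings.
Q: 1–2 at easting≈200386.5 (right), 3–4 at easting≈185587.2 (left) → 1 crossing.
Only Q has an odd count, so the point is inside Q.

Q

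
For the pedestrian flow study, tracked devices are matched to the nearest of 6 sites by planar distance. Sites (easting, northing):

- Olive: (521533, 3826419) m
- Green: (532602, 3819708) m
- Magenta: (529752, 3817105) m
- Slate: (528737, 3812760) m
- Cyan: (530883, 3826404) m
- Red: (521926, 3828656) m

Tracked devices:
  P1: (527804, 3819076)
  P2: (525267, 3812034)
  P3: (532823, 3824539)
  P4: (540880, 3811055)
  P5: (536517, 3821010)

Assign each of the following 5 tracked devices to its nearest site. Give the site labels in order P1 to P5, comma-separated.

Magenta, Slate, Cyan, Green, Green

P1 → Magenta (d²=7679545.00)
P2 → Slate (d²=12567976.00)
P3 → Cyan (d²=7241825.00)
P4 → Green (d²=143399693.00)
P5 → Green (d²=17022429.00)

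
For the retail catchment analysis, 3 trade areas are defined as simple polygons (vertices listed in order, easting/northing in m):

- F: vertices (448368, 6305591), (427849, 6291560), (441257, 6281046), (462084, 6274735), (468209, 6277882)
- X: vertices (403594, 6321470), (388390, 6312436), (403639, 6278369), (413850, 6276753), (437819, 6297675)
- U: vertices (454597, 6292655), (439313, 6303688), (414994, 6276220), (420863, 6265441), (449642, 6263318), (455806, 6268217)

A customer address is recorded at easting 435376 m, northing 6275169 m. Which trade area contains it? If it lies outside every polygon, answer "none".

U

Cast a ray rightward from (435376, 6275169). For each polygon, the edges (by vertex number in listed order) whose endpoints lie on opposite sides of northing = 6275169, where each meets that height, and whether that is right or left of the point:
F: 3–4 at easting≈460651.8 (right), 4–5 at easting≈462928.7 (right) → 2 crossings.
X: no edge straddles that height → 0 crossings.
U: 3–4 at easting≈415566.3 (left), 6–1 at easting≈455462.1 (right) → 1 crossing.
Only U has an odd count, so the point is inside U.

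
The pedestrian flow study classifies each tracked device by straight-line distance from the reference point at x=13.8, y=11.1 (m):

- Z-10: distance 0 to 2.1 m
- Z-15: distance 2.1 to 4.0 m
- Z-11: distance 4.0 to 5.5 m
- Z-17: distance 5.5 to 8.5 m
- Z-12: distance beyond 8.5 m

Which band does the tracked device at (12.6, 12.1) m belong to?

Distance = √((12.6−13.8)² + (12.1−11.1)²) = √(1.440 + 1.000) = 1.562 m.
0 ≤ 1.562 < 2.1 → Z-10.

Z-10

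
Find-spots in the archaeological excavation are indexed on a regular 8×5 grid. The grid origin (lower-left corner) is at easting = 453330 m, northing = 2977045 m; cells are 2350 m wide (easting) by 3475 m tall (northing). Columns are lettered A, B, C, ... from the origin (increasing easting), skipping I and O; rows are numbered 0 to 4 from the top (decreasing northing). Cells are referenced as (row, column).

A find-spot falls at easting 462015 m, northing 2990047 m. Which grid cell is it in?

(1, D)

Column index: ⌊(462015 − 453330) / 2350⌋ = ⌊3.696⌋ = 3 → column D
Row offset from origin: ⌊(2990047 − 2977045) / 3475⌋ = ⌊3.742⌋ = 3 → row 1 (counted from top)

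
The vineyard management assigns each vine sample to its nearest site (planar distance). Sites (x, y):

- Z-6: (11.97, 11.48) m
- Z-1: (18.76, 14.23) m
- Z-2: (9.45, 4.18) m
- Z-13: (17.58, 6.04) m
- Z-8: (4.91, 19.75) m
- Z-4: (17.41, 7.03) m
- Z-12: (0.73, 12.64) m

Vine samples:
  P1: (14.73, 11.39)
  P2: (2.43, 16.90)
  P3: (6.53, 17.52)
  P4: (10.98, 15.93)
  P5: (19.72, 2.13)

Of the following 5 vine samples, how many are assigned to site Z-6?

P1 → Z-6
P2 → Z-8
P3 → Z-8
P4 → Z-6
P5 → Z-13
2 of the 5 go to Z-6.

2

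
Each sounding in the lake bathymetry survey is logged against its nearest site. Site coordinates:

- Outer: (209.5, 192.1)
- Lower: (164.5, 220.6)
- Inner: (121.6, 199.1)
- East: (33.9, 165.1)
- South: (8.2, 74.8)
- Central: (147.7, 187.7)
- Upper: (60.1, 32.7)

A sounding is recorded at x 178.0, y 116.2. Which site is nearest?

Squared distances to each site:
Outer: 6753.060; Lower: 11081.610; Inner: 10053.370; East: 23156.020; South: 30546.000; Central: 6030.340; Upper: 20872.660.
Minimum at Central.

Central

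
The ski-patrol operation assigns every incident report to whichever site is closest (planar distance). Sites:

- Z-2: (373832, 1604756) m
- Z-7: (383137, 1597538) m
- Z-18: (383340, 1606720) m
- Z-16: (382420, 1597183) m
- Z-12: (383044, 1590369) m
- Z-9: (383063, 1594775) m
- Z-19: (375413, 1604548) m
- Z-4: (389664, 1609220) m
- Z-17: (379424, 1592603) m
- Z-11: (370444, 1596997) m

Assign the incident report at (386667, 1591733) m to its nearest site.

Squared distances to each site:
Z-2: 334335754.000; Z-7: 46158925.000; Z-18: 235679098.000; Z-16: 47739509.000; Z-12: 14986625.000; Z-9: 22242580.000; Z-19: 290876741.000; Z-4: 314777178.000; Z-17: 53217949.000; Z-11: 290895425.000.
Minimum at Z-12.

Z-12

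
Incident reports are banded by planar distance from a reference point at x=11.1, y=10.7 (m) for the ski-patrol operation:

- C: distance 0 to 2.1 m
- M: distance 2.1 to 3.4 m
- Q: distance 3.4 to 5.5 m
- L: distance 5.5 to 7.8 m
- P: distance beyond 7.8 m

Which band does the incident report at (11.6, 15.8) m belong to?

Q

Distance = √((11.6−11.1)² + (15.8−10.7)²) = √(0.250 + 26.010) = 5.124 m.
3.4 ≤ 5.124 < 5.5 → Q.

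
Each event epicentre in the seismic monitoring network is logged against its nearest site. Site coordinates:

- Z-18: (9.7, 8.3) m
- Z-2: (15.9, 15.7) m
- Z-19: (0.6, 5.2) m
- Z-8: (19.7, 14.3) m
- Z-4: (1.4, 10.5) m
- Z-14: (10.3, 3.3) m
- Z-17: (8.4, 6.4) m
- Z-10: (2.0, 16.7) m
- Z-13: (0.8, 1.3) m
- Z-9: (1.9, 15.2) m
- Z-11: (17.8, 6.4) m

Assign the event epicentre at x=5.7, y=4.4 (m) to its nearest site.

Squared distances to each site:
Z-18: 31.210; Z-2: 231.730; Z-19: 26.650; Z-8: 294.010; Z-4: 55.700; Z-14: 22.370; Z-17: 11.290; Z-10: 164.980; Z-13: 33.620; Z-9: 131.080; Z-11: 150.410.
Minimum at Z-17.

Z-17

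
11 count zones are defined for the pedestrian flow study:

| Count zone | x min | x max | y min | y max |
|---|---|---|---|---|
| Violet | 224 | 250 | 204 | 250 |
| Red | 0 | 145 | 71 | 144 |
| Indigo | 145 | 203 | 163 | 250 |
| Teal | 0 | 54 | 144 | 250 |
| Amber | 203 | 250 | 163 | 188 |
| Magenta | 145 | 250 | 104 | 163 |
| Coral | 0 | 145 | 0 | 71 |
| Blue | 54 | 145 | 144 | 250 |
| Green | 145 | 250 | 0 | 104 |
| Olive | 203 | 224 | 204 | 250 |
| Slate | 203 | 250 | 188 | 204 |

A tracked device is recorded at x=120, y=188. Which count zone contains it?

Blue

The point has x = 120 and y = 188.
Only Blue satisfies 54 ≤ x ≤ 145 and 144 ≤ y ≤ 250.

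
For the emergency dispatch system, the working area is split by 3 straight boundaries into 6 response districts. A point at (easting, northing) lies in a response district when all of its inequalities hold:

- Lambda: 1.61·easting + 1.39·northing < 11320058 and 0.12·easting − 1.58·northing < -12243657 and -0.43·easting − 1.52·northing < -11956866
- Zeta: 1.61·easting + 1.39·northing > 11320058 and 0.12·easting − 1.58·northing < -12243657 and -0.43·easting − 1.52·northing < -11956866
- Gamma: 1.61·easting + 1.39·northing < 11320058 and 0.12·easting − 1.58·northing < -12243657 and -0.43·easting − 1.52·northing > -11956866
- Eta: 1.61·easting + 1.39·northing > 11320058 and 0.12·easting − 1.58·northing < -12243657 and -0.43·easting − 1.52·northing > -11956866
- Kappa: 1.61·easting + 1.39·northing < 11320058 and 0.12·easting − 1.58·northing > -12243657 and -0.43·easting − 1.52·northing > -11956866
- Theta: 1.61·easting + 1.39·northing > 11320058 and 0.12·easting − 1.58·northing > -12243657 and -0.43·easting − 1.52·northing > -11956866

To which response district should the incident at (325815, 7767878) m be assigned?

Theta

1.61·325815 + 1.39·7767878 = 11321912.570, which is > 11320058
0.12·325815 − 1.58·7767878 = -12234149.440, which is > -12243657
-0.43·325815 − 1.52·7767878 = -11947275.010, which is > -11956866
This sign pattern matches Theta.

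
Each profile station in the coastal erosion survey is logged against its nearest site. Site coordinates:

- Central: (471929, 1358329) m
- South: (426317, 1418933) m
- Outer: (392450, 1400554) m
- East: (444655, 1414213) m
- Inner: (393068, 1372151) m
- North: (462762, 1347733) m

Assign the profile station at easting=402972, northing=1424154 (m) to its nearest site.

Squared distances to each site:
Central: 9087998474.000; South: 572247866.000; Outer: 667672484.000; East: 1836295970.000; Inner: 2802401225.000; North: 9415013341.000.
Minimum at South.

South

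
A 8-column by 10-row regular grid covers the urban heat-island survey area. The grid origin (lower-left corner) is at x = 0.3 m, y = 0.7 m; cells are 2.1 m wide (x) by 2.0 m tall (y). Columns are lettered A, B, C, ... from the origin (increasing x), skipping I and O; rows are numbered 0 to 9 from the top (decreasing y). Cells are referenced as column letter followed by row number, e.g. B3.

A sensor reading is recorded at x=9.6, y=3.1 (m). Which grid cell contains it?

Column index: ⌊(9.6 − 0.3) / 2.1⌋ = ⌊4.429⌋ = 4 → column E
Row offset from origin: ⌊(3.1 − 0.7) / 2.0⌋ = ⌊1.200⌋ = 1 → row 8 (counted from top)

E8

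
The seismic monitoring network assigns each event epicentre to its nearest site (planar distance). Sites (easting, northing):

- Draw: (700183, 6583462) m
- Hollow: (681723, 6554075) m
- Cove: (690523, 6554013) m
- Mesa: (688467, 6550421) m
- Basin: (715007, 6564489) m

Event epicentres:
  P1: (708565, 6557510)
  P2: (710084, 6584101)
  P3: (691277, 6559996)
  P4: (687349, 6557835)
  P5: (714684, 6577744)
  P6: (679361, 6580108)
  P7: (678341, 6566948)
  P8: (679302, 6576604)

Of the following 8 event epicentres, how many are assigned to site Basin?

2

P1 → Basin
P2 → Draw
P3 → Cove
P4 → Cove
P5 → Basin
P6 → Draw
P7 → Hollow
P8 → Draw
2 of the 8 go to Basin.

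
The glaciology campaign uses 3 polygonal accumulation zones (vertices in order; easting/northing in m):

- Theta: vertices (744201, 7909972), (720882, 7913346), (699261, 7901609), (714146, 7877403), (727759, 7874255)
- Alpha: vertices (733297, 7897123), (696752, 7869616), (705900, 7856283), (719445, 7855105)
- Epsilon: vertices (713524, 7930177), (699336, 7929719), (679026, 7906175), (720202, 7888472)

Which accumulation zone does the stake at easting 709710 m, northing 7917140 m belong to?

Cast a ray rightward from (709710, 7917140). For each polygon, the edges (by vertex number in listed order) whose endpoints lie on opposite sides of northing = 7917140, where each meets that height, and whether that is right or left of the point:
Theta: no edge straddles that height → 0 crossings.
Alpha: no edge straddles that height → 0 crossings.
Epsilon: 2–3 at easting≈688484.8 (left), 4–1 at easting≈715611.5 (right) → 1 crossing.
Only Epsilon has an odd count, so the point is inside Epsilon.

Epsilon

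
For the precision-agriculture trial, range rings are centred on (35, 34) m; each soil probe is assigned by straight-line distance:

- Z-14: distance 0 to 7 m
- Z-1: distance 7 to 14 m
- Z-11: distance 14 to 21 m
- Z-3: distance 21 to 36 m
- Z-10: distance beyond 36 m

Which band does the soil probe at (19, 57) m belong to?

Z-3

Distance = √((19−35)² + (57−34)²) = √(256.000 + 529.000) = 28.018 m.
21 ≤ 28.018 < 36 → Z-3.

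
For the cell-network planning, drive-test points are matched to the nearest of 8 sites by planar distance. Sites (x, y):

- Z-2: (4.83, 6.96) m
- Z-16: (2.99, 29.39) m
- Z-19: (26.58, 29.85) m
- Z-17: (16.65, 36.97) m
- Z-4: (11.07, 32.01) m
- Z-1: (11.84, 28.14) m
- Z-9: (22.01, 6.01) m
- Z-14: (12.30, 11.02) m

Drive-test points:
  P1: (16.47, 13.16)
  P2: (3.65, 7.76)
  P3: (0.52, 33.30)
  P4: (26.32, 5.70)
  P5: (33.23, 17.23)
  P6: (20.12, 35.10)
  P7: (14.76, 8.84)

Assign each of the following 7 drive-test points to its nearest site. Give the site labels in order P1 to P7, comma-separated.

P1 → Z-14 (d²=21.97)
P2 → Z-2 (d²=2.03)
P3 → Z-16 (d²=21.39)
P4 → Z-9 (d²=18.67)
P5 → Z-19 (d²=203.49)
P6 → Z-17 (d²=15.54)
P7 → Z-14 (d²=10.80)

Z-14, Z-2, Z-16, Z-9, Z-19, Z-17, Z-14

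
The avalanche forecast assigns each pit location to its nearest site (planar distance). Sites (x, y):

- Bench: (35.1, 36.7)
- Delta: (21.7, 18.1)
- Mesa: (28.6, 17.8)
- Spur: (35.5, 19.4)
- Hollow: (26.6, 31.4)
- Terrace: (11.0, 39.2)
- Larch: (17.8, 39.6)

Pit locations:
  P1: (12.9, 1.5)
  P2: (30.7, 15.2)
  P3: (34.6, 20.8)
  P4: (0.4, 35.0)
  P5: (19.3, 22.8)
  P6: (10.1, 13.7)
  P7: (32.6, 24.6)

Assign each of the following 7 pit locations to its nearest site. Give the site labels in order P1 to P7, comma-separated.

Delta, Mesa, Spur, Terrace, Delta, Delta, Spur

P1 → Delta (d²=353.00)
P2 → Mesa (d²=11.17)
P3 → Spur (d²=2.77)
P4 → Terrace (d²=130.00)
P5 → Delta (d²=27.85)
P6 → Delta (d²=153.92)
P7 → Spur (d²=35.45)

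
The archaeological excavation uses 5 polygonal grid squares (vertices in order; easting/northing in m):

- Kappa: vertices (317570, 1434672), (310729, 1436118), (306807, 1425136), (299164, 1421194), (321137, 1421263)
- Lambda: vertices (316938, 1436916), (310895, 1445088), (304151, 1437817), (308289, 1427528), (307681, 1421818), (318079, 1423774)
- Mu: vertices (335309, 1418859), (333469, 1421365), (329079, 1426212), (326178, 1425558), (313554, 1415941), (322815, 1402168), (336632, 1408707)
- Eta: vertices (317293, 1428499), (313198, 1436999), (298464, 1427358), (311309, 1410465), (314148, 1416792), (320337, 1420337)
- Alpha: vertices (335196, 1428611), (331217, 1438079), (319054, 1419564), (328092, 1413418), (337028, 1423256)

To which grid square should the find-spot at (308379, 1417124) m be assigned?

Eta

Cast a ray rightward from (308379, 1417124). For each polygon, the edges (by vertex number in listed order) whose endpoints lie on opposite sides of northing = 1417124, where each meets that height, and whether that is right or left of the point:
Kappa: no edge straddles that height → 0 crossings.
Lambda: no edge straddles that height → 0 crossings.
Mu: 4–5 at easting≈315106.9 (right), 7–1 at easting≈335535.1 (right) → 2 crossings.
Eta: 3–4 at easting≈306245.7 (left), 5–6 at easting≈314727.6 (right) → 1 crossing.
Alpha: 3–4 at easting≈322642.1 (right), 4–5 at easting≈331458.2 (right) → 2 crossings.
Only Eta has an odd count, so the point is inside Eta.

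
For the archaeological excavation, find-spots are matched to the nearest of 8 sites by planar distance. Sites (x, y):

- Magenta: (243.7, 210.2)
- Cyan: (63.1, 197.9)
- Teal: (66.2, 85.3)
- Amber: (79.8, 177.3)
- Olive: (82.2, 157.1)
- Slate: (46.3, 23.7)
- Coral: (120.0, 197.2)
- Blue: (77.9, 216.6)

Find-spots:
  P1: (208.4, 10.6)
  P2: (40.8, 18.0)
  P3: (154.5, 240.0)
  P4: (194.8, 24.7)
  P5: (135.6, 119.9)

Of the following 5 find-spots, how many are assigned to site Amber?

P1 → Teal
P2 → Slate
P3 → Coral
P4 → Teal
P5 → Olive
0 of the 5 go to Amber.

0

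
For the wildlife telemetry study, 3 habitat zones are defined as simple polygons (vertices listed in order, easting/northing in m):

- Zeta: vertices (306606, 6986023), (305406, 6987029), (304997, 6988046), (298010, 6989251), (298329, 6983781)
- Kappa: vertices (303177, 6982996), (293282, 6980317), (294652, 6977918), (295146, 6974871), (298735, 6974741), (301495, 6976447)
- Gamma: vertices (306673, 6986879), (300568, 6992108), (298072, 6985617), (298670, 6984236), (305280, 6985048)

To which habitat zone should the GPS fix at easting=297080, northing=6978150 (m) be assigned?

Cast a ray rightward from (297080, 6978150). For each polygon, the edges (by vertex number in listed order) whose endpoints lie on opposite sides of northing = 6978150, where each meets that height, and whether that is right or left of the point:
Zeta: no edge straddles that height → 0 crossings.
Kappa: 2–3 at easting≈294519.5 (left), 6–1 at easting≈301932.4 (right) → 1 crossing.
Gamma: no edge straddles that height → 0 crossings.
Only Kappa has an odd count, so the point is inside Kappa.

Kappa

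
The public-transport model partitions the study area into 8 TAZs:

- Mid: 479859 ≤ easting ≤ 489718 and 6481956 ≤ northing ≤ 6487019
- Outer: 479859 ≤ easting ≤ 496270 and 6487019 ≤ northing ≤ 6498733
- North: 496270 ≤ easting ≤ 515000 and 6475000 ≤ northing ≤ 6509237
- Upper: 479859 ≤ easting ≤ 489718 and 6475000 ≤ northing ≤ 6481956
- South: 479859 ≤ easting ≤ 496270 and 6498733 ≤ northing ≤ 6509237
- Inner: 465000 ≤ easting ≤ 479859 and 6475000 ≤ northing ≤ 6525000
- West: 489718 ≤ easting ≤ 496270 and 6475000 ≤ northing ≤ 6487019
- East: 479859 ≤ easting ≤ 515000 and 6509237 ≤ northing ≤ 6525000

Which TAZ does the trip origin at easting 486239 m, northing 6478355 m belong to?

Upper

The point has easting = 486239 and northing = 6478355.
Only Upper satisfies 479859 ≤ easting ≤ 489718 and 6475000 ≤ northing ≤ 6481956.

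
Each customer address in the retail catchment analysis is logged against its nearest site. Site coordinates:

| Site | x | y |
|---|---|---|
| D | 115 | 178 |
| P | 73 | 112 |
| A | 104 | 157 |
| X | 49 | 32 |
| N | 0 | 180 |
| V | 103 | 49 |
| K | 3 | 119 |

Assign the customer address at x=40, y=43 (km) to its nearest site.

X

Squared distances to each site:
D: 23850.000; P: 5850.000; A: 17092.000; X: 202.000; N: 20369.000; V: 4005.000; K: 7145.000.
Minimum at X.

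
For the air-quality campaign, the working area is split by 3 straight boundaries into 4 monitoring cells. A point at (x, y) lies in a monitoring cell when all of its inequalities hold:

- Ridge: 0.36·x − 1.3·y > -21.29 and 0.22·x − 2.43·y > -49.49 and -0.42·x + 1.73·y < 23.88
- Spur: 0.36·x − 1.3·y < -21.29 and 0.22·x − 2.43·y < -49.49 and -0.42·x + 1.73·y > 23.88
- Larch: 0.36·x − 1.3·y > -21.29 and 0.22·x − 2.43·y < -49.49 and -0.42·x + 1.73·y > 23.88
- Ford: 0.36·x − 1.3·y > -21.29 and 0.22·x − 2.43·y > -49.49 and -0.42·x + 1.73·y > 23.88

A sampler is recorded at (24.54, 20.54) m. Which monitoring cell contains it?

Ford

0.36·24.54 − 1.3·20.54 = -17.868, which is > -21.29
0.22·24.54 − 2.43·20.54 = -44.513, which is > -49.49
-0.42·24.54 + 1.73·20.54 = 25.227, which is > 23.88
This sign pattern matches Ford.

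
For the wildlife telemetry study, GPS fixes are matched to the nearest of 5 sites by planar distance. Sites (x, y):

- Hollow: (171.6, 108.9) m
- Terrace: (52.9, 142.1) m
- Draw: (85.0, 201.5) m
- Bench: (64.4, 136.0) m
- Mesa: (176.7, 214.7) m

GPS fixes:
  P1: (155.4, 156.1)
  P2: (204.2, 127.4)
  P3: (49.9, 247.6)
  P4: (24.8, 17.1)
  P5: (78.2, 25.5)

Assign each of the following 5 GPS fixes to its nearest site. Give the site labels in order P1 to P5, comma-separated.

Hollow, Hollow, Draw, Bench, Bench

P1 → Hollow (d²=2490.28)
P2 → Hollow (d²=1405.01)
P3 → Draw (d²=3357.22)
P4 → Bench (d²=15705.37)
P5 → Bench (d²=12400.69)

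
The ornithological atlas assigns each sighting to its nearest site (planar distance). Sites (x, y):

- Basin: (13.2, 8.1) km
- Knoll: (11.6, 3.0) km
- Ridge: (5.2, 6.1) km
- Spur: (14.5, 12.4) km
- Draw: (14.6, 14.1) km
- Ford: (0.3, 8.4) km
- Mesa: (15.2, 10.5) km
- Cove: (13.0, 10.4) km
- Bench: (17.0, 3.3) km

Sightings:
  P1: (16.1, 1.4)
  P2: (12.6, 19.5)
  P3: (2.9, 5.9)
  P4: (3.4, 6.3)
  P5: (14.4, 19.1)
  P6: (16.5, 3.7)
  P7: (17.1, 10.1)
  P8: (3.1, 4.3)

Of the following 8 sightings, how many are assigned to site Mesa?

1

P1 → Bench
P2 → Draw
P3 → Ridge
P4 → Ridge
P5 → Draw
P6 → Bench
P7 → Mesa
P8 → Ridge
1 of the 8 goes to Mesa.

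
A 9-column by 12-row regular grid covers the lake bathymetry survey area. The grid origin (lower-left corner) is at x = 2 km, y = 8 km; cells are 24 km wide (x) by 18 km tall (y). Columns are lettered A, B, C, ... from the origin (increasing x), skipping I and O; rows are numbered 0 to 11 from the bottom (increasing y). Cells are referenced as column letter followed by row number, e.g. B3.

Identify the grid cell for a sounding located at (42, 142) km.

B7

Column index: ⌊(42 − 2) / 24⌋ = ⌊1.667⌋ = 1 → column B
Row offset from origin: ⌊(142 − 8) / 18⌋ = ⌊7.444⌋ = 7 → row 7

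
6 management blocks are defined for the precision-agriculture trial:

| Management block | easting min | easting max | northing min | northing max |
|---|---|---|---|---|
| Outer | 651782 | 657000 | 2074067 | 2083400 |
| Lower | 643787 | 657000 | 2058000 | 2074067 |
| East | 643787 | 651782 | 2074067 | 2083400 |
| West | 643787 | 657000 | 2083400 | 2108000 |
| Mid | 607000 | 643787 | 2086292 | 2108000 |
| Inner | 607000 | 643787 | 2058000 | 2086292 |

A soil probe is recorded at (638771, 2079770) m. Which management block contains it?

The point has easting = 638771 and northing = 2079770.
Only Inner satisfies 607000 ≤ easting ≤ 643787 and 2058000 ≤ northing ≤ 2086292.

Inner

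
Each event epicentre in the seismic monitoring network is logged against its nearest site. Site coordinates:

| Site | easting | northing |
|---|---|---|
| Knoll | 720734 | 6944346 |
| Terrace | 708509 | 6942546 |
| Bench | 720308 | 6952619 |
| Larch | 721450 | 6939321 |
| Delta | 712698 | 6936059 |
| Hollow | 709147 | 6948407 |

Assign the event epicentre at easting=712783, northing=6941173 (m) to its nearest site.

Squared distances to each site:
Knoll: 73286330.000; Terrace: 20152205.000; Bench: 187636541.000; Larch: 78546793.000; Delta: 26160221.000; Hollow: 65551252.000.
Minimum at Terrace.

Terrace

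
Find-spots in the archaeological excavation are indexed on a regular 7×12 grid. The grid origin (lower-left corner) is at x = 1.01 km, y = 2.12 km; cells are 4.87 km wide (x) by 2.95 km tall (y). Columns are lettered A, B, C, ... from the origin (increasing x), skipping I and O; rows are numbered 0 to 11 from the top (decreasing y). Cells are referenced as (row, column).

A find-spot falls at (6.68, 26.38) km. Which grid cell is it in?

Column index: ⌊(6.68 − 1.01) / 4.87⌋ = ⌊1.164⌋ = 1 → column B
Row offset from origin: ⌊(26.38 − 2.12) / 2.95⌋ = ⌊8.224⌋ = 8 → row 3 (counted from top)

(3, B)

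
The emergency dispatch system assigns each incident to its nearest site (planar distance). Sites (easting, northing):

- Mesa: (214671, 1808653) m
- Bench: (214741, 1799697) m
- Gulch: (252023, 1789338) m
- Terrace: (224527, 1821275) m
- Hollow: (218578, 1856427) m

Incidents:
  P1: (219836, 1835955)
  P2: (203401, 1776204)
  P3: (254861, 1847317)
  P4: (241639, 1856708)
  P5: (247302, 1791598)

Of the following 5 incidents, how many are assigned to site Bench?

P1 → Terrace
P2 → Bench
P3 → Hollow
P4 → Hollow
P5 → Gulch
1 of the 5 goes to Bench.

1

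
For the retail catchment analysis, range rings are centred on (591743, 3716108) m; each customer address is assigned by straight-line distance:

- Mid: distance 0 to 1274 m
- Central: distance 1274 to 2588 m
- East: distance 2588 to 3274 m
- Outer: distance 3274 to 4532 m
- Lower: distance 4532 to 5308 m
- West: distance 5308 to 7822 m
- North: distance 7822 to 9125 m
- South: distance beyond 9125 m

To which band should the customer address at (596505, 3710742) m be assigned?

Distance = √((596505−591743)² + (3710742−3716108)²) = √(22676644.000 + 28793956.000) = 7174.301 m.
5308 ≤ 7174.301 < 7822 → West.

West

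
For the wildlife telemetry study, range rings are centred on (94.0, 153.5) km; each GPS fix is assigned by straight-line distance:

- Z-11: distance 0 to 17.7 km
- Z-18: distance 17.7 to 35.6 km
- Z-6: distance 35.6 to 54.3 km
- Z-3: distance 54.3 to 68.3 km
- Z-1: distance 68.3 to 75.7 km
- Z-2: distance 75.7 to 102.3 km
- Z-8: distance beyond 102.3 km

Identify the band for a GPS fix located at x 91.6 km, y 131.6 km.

Z-18

Distance = √((91.6−94.0)² + (131.6−153.5)²) = √(5.760 + 479.610) = 22.031 km.
17.7 ≤ 22.031 < 35.6 → Z-18.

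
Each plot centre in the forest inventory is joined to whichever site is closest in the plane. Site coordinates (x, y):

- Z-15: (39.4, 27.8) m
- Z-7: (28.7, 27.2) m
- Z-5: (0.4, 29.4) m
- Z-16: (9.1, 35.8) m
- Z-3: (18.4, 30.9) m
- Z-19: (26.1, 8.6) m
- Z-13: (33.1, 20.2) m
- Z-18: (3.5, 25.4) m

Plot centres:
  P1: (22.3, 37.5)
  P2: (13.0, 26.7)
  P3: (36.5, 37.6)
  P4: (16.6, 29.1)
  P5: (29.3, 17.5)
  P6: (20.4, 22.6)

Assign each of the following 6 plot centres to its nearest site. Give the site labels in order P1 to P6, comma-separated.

P1 → Z-3 (d²=58.77)
P2 → Z-3 (d²=46.80)
P3 → Z-15 (d²=104.45)
P4 → Z-3 (d²=6.48)
P5 → Z-13 (d²=21.73)
P6 → Z-3 (d²=72.89)

Z-3, Z-3, Z-15, Z-3, Z-13, Z-3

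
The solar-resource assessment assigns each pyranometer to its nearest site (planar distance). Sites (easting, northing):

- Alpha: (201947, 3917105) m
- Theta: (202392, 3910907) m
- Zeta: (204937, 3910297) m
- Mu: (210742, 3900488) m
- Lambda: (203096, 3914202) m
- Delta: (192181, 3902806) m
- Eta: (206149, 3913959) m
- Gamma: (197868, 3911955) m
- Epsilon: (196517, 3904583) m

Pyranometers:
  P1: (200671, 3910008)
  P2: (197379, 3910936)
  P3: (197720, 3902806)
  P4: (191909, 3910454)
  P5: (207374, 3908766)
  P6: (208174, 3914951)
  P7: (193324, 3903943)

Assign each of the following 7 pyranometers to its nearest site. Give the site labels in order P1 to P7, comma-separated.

Theta, Gamma, Epsilon, Gamma, Zeta, Eta, Delta

P1 → Theta (d²=3770042.00)
P2 → Gamma (d²=1277482.00)
P3 → Epsilon (d²=4604938.00)
P4 → Gamma (d²=37762682.00)
P5 → Zeta (d²=8282930.00)
P6 → Eta (d²=5084689.00)
P7 → Delta (d²=2599218.00)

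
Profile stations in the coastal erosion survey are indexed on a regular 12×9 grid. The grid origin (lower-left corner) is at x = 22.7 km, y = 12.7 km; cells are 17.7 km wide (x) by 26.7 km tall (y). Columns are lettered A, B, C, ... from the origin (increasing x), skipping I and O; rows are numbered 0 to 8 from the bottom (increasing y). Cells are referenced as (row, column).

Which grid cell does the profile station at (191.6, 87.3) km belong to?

Column index: ⌊(191.6 − 22.7) / 17.7⌋ = ⌊9.542⌋ = 9 → column K
Row offset from origin: ⌊(87.3 − 12.7) / 26.7⌋ = ⌊2.794⌋ = 2 → row 2

(2, K)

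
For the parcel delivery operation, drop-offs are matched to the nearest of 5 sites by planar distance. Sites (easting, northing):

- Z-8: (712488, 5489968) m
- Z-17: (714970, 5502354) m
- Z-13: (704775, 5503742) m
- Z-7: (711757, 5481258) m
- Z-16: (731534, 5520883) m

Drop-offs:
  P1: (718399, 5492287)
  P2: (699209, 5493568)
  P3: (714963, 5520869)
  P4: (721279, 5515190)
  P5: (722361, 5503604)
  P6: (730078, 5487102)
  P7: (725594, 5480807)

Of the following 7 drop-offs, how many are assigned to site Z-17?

P1 → Z-8
P2 → Z-13
P3 → Z-16
P4 → Z-16
P5 → Z-17
P6 → Z-8
P7 → Z-7
1 of the 7 goes to Z-17.

1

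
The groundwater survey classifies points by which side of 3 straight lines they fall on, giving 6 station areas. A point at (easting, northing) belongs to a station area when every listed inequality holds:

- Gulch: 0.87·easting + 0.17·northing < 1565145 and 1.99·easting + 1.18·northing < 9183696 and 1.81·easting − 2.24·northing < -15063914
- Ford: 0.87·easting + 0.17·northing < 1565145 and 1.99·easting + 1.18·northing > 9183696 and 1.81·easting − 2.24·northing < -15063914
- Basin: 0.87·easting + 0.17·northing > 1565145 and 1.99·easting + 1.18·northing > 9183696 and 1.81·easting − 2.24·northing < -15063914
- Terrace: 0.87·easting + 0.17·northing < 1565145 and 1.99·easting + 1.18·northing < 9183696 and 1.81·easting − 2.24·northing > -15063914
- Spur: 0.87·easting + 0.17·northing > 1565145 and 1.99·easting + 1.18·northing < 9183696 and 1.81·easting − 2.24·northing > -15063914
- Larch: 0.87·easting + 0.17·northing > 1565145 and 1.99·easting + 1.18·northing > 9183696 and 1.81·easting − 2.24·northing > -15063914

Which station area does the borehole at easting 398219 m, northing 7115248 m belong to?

Ford

0.87·398219 + 0.17·7115248 = 1556042.690, which is < 1565145
1.99·398219 + 1.18·7115248 = 9188448.450, which is > 9183696
1.81·398219 − 2.24·7115248 = -15217379.130, which is < -15063914
This sign pattern matches Ford.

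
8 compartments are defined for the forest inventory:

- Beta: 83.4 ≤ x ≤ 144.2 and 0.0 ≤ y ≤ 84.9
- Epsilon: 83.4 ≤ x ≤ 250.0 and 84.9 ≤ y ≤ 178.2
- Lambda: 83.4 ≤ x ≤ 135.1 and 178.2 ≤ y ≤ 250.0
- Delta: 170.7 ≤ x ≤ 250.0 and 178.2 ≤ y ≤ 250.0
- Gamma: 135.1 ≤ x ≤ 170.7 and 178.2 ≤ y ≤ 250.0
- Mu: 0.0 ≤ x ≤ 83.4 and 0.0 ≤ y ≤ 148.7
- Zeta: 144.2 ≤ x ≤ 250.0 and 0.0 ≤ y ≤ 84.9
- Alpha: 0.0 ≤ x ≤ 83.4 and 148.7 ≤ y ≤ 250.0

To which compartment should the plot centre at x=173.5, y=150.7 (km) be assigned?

Epsilon

The point has x = 173.5 and y = 150.7.
Only Epsilon satisfies 83.4 ≤ x ≤ 250.0 and 84.9 ≤ y ≤ 178.2.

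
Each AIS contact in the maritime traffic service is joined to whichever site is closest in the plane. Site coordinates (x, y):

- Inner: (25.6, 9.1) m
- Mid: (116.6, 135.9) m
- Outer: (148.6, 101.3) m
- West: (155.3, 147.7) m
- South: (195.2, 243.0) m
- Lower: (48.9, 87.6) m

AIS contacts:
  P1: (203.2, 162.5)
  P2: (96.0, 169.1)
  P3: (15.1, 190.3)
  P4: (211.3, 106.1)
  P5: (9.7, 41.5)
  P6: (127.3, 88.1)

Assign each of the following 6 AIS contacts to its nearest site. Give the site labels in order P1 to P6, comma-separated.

West, Mid, Lower, Outer, Inner, Outer

P1 → West (d²=2513.45)
P2 → Mid (d²=1526.60)
P3 → Lower (d²=11689.73)
P4 → Outer (d²=3954.33)
P5 → Inner (d²=1302.57)
P6 → Outer (d²=627.93)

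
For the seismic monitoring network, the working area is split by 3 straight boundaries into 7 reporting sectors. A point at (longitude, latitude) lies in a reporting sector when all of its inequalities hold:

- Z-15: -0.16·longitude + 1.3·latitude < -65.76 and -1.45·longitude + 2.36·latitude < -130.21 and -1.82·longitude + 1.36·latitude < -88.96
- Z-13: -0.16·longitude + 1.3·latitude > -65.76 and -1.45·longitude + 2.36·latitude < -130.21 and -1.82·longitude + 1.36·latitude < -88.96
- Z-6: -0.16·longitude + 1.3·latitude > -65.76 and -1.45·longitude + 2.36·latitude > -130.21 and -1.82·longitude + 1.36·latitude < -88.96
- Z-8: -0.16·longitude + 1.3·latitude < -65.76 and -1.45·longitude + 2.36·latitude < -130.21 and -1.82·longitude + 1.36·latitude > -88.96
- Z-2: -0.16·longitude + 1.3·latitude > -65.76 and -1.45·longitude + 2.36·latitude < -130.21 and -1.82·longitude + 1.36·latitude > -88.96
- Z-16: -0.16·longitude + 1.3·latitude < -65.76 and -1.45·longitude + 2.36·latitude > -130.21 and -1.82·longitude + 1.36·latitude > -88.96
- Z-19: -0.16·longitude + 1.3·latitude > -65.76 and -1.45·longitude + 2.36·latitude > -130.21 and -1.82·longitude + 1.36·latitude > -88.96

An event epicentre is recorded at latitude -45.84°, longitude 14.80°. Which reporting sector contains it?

Z-6

-0.16·14.80 + 1.3·-45.84 = -61.960, which is > -65.76
-1.45·14.80 + 2.36·-45.84 = -129.642, which is > -130.21
-1.82·14.80 + 1.36·-45.84 = -89.278, which is < -88.96
This sign pattern matches Z-6.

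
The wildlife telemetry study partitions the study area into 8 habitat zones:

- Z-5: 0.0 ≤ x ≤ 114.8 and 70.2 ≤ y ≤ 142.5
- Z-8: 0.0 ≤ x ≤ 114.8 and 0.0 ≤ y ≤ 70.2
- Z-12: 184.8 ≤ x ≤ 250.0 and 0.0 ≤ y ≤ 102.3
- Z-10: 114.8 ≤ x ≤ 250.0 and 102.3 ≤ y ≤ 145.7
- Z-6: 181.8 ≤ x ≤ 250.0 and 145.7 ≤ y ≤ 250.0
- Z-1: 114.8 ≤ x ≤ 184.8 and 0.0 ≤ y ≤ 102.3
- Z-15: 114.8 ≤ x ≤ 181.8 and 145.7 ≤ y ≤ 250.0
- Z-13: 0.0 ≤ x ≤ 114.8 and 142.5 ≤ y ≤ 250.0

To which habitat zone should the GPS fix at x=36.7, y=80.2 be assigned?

Z-5

The point has x = 36.7 and y = 80.2.
Only Z-5 satisfies 0.0 ≤ x ≤ 114.8 and 70.2 ≤ y ≤ 142.5.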